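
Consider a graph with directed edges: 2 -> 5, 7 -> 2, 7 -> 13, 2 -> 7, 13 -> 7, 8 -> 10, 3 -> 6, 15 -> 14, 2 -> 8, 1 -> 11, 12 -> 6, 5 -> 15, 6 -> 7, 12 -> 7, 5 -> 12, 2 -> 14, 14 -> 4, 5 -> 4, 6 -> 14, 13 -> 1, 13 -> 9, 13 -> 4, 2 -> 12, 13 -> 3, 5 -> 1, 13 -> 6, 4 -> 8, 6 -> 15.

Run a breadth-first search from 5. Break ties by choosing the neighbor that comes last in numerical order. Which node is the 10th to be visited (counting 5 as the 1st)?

11

Visit 5; enqueue 15, 12, 4, 1 → queue [15, 12, 4, 1]
Visit 15; enqueue 14 → queue [12, 4, 1, 14]
Visit 12; enqueue 7, 6 → queue [4, 1, 14, 7, 6]
Visit 4; enqueue 8 → queue [1, 14, 7, 6, 8]
Visit 1; enqueue 11 → queue [14, 7, 6, 8, 11]
Visit 14 → queue [7, 6, 8, 11]
Visit 7; enqueue 13, 2 → queue [6, 8, 11, 13, 2]
Visit 6 → queue [8, 11, 13, 2]
Visit 8; enqueue 10 → queue [11, 13, 2, 10]
Visit 11 → queue [13, 2, 10]
Visit 13; enqueue 9, 3 → queue [2, 10, 9, 3]
Visit 2 → queue [10, 9, 3]
Visit 10 → queue [9, 3]
Visit 9 → queue [3]
Visit 3 → queue []

Visit order: 5, 15, 12, 4, 1, 14, 7, 6, 8, 11, 13, 2, 10, 9, 3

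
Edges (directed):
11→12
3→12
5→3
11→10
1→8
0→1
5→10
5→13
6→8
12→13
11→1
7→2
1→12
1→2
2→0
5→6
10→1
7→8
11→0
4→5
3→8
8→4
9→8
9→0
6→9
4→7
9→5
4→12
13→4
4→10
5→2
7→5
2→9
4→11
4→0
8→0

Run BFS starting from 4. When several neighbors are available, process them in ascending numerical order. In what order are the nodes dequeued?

4 0 5 7 10 11 12 1 2 3 6 13 8 9

Visit 4; enqueue 0, 5, 7, 10, 11, 12 → queue [0, 5, 7, 10, 11, 12]
Visit 0; enqueue 1 → queue [5, 7, 10, 11, 12, 1]
Visit 5; enqueue 2, 3, 6, 13 → queue [7, 10, 11, 12, 1, 2, 3, 6, 13]
Visit 7; enqueue 8 → queue [10, 11, 12, 1, 2, 3, 6, 13, 8]
Visit 10 → queue [11, 12, 1, 2, 3, 6, 13, 8]
Visit 11 → queue [12, 1, 2, 3, 6, 13, 8]
Visit 12 → queue [1, 2, 3, 6, 13, 8]
Visit 1 → queue [2, 3, 6, 13, 8]
Visit 2; enqueue 9 → queue [3, 6, 13, 8, 9]
Visit 3 → queue [6, 13, 8, 9]
Visit 6 → queue [13, 8, 9]
Visit 13 → queue [8, 9]
Visit 8 → queue [9]
Visit 9 → queue []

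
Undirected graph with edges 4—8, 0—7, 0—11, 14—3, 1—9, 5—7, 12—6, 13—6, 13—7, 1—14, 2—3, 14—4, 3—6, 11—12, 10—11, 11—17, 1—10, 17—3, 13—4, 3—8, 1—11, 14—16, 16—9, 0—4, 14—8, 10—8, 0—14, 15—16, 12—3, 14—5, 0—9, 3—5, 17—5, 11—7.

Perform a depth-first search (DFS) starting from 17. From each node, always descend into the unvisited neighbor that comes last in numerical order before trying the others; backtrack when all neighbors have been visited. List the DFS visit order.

17, 11, 12, 6, 13, 7, 5, 14, 16, 15, 9, 1, 10, 8, 4, 0, 3, 2

Visit 17
17 → 11
11 → 12
12 → 6
6 → 13
13 → 7
7 → 5
5 → 14
14 → 16
16 → 15
16 → 9
9 → 1
1 → 10
10 → 8
8 → 4
4 → 0
8 → 3
3 → 2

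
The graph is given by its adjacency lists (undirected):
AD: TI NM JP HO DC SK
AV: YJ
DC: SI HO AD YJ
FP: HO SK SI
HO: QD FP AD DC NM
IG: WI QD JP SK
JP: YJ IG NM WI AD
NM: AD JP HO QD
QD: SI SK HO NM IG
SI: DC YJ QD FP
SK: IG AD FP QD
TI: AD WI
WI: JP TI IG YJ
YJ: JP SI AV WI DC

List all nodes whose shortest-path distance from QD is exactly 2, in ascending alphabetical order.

Level 0: QD
Level 1: HO, IG, NM, SI, SK
Level 2: AD, DC, FP, JP, WI, YJ
Level 3: AV, TI

AD, DC, FP, JP, WI, YJ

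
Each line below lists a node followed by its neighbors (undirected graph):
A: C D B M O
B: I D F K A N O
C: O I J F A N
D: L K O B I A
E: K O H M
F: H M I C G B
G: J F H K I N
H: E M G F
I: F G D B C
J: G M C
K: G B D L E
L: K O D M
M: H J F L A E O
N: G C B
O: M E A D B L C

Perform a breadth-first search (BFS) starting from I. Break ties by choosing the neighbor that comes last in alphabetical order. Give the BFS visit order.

I G F D C B N K J H M O L A E

Visit I; enqueue G, F, D, C, B → queue [G, F, D, C, B]
Visit G; enqueue N, K, J, H → queue [F, D, C, B, N, K, J, H]
Visit F; enqueue M → queue [D, C, B, N, K, J, H, M]
Visit D; enqueue O, L, A → queue [C, B, N, K, J, H, M, O, L, A]
Visit C → queue [B, N, K, J, H, M, O, L, A]
Visit B → queue [N, K, J, H, M, O, L, A]
Visit N → queue [K, J, H, M, O, L, A]
Visit K; enqueue E → queue [J, H, M, O, L, A, E]
Visit J → queue [H, M, O, L, A, E]
Visit H → queue [M, O, L, A, E]
Visit M → queue [O, L, A, E]
Visit O → queue [L, A, E]
Visit L → queue [A, E]
Visit A → queue [E]
Visit E → queue []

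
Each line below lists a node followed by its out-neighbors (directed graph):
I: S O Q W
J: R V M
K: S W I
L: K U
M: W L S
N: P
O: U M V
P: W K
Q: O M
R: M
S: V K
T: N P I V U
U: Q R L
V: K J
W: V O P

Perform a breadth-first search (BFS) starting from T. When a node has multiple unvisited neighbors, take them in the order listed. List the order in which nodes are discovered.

T, N, P, I, V, U, W, K, S, O, Q, J, R, L, M

Visit T; enqueue N, P, I, V, U → queue [N, P, I, V, U]
Visit N → queue [P, I, V, U]
Visit P; enqueue W, K → queue [I, V, U, W, K]
Visit I; enqueue S, O, Q → queue [V, U, W, K, S, O, Q]
Visit V; enqueue J → queue [U, W, K, S, O, Q, J]
Visit U; enqueue R, L → queue [W, K, S, O, Q, J, R, L]
Visit W → queue [K, S, O, Q, J, R, L]
Visit K → queue [S, O, Q, J, R, L]
Visit S → queue [O, Q, J, R, L]
Visit O; enqueue M → queue [Q, J, R, L, M]
Visit Q → queue [J, R, L, M]
Visit J → queue [R, L, M]
Visit R → queue [L, M]
Visit L → queue [M]
Visit M → queue []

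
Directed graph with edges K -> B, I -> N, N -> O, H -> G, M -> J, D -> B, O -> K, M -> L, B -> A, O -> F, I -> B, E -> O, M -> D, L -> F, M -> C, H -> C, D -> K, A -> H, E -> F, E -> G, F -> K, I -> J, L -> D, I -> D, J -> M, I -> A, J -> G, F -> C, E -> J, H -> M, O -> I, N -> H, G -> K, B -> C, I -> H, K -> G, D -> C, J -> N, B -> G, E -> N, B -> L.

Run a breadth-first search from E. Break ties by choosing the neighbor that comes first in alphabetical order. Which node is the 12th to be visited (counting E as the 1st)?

Visit E; enqueue F, G, J, N, O → queue [F, G, J, N, O]
Visit F; enqueue C, K → queue [G, J, N, O, C, K]
Visit G → queue [J, N, O, C, K]
Visit J; enqueue M → queue [N, O, C, K, M]
Visit N; enqueue H → queue [O, C, K, M, H]
Visit O; enqueue I → queue [C, K, M, H, I]
Visit C → queue [K, M, H, I]
Visit K; enqueue B → queue [M, H, I, B]
Visit M; enqueue D, L → queue [H, I, B, D, L]
Visit H → queue [I, B, D, L]
Visit I; enqueue A → queue [B, D, L, A]
Visit B → queue [D, L, A]
Visit D → queue [L, A]
Visit L → queue [A]
Visit A → queue []

Visit order: E, F, G, J, N, O, C, K, M, H, I, B, D, L, A

B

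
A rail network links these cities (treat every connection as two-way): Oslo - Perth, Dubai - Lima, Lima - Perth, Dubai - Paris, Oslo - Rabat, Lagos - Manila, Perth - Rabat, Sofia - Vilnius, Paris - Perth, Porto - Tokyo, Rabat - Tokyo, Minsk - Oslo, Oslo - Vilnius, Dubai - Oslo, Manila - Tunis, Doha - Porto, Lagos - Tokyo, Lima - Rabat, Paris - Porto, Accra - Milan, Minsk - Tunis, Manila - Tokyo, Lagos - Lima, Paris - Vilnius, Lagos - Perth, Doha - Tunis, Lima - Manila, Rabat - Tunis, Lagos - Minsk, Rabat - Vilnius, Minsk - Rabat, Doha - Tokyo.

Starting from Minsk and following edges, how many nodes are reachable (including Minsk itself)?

BFS from Minsk visits: Minsk, Tunis, Rabat, Oslo, Lagos, Manila, Doha, Vilnius, Tokyo, Perth, Lima, Dubai, Porto, Sofia, Paris
Reachable nodes: 15 of 17 total.

15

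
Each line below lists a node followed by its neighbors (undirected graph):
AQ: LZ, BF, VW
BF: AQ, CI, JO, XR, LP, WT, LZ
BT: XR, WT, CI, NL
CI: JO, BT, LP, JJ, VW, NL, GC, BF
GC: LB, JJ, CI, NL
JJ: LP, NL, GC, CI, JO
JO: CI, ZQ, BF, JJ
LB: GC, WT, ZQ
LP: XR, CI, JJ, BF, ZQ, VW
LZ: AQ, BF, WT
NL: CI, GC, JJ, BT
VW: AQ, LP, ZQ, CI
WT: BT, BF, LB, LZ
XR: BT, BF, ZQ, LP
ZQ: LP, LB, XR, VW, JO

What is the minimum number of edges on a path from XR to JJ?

2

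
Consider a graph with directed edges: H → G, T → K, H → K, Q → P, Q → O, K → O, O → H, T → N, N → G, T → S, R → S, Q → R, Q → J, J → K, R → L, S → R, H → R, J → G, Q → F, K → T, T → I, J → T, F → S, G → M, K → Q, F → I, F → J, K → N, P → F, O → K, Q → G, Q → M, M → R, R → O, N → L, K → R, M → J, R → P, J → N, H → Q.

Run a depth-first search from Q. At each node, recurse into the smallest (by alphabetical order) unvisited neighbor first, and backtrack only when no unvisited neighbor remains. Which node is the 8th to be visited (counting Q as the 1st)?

Visit Q
Q → F
F → I
F → J
J → G
G → M
M → R
R → L
R → O
O → H
H → K
K → N
K → T
T → S
R → P

Visit order: Q, F, I, J, G, M, R, L, O, H, K, N, T, S, P

L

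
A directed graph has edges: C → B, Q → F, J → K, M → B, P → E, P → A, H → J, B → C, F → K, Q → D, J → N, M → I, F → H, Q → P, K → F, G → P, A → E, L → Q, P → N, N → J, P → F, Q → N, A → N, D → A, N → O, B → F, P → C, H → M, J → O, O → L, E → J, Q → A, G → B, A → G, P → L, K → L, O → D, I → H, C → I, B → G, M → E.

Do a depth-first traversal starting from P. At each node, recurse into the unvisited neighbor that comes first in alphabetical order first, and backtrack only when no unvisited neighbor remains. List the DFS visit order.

P → A → E → J → K → F → H → M → B → C → I → G → L → Q → D → N → O

Visit P
P → A
A → E
E → J
J → K
K → F
F → H
H → M
M → B
B → C
C → I
B → G
K → L
L → Q
Q → D
Q → N
N → O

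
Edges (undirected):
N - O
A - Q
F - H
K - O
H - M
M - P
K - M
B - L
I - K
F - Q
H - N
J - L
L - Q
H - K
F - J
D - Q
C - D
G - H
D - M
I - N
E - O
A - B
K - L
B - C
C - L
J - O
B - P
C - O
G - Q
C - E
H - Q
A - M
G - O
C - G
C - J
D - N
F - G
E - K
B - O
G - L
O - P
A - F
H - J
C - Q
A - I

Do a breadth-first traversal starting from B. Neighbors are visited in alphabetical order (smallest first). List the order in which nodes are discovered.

Visit B; enqueue A, C, L, O, P → queue [A, C, L, O, P]
Visit A; enqueue F, I, M, Q → queue [C, L, O, P, F, I, M, Q]
Visit C; enqueue D, E, G, J → queue [L, O, P, F, I, M, Q, D, E, G, J]
Visit L; enqueue K → queue [O, P, F, I, M, Q, D, E, G, J, K]
Visit O; enqueue N → queue [P, F, I, M, Q, D, E, G, J, K, N]
Visit P → queue [F, I, M, Q, D, E, G, J, K, N]
Visit F; enqueue H → queue [I, M, Q, D, E, G, J, K, N, H]
Visit I → queue [M, Q, D, E, G, J, K, N, H]
Visit M → queue [Q, D, E, G, J, K, N, H]
Visit Q → queue [D, E, G, J, K, N, H]
Visit D → queue [E, G, J, K, N, H]
Visit E → queue [G, J, K, N, H]
Visit G → queue [J, K, N, H]
Visit J → queue [K, N, H]
Visit K → queue [N, H]
Visit N → queue [H]
Visit H → queue []

B, A, C, L, O, P, F, I, M, Q, D, E, G, J, K, N, H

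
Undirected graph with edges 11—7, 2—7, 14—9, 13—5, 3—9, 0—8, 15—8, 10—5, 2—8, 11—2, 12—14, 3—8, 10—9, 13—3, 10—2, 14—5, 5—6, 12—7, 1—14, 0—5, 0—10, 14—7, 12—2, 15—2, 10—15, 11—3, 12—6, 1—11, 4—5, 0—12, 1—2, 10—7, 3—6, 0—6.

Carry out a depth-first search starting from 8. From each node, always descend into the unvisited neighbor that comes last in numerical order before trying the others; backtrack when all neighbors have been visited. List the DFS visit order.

8 15 10 9 14 12 7 11 3 13 5 6 0 4 2 1

Visit 8
8 → 15
15 → 10
10 → 9
9 → 14
14 → 12
12 → 7
7 → 11
11 → 3
3 → 13
13 → 5
5 → 6
6 → 0
5 → 4
11 → 2
2 → 1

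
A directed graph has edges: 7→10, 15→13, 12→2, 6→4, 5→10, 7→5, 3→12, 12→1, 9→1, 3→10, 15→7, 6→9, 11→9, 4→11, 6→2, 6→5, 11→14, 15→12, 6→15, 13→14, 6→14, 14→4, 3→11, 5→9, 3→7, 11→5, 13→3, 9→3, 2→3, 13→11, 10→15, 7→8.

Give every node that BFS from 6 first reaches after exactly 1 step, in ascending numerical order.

2, 4, 5, 9, 14, 15

Level 0: 6
Level 1: 2, 4, 5, 9, 14, 15
Level 2: 1, 3, 7, 10, 11, 12, 13
Level 3: 8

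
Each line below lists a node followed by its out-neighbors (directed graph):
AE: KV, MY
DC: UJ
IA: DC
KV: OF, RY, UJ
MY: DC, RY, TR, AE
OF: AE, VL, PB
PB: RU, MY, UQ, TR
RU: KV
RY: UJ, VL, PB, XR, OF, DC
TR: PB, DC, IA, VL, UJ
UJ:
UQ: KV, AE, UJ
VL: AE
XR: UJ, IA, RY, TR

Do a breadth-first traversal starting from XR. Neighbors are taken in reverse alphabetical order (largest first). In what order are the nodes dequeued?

Visit XR; enqueue UJ, TR, RY, IA → queue [UJ, TR, RY, IA]
Visit UJ → queue [TR, RY, IA]
Visit TR; enqueue VL, PB, DC → queue [RY, IA, VL, PB, DC]
Visit RY; enqueue OF → queue [IA, VL, PB, DC, OF]
Visit IA → queue [VL, PB, DC, OF]
Visit VL; enqueue AE → queue [PB, DC, OF, AE]
Visit PB; enqueue UQ, RU, MY → queue [DC, OF, AE, UQ, RU, MY]
Visit DC → queue [OF, AE, UQ, RU, MY]
Visit OF → queue [AE, UQ, RU, MY]
Visit AE; enqueue KV → queue [UQ, RU, MY, KV]
Visit UQ → queue [RU, MY, KV]
Visit RU → queue [MY, KV]
Visit MY → queue [KV]
Visit KV → queue []

XR → UJ → TR → RY → IA → VL → PB → DC → OF → AE → UQ → RU → MY → KV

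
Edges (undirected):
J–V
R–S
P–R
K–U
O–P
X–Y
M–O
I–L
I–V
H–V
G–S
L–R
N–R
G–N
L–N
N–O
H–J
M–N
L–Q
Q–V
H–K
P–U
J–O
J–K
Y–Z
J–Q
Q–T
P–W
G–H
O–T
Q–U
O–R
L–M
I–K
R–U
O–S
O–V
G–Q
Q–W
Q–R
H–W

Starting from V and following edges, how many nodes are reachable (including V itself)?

BFS from V visits: V, Q, O, J, I, H, W, U, T, R, L, G, S, P, N, M, K
Reachable nodes: 17 of 20 total.

17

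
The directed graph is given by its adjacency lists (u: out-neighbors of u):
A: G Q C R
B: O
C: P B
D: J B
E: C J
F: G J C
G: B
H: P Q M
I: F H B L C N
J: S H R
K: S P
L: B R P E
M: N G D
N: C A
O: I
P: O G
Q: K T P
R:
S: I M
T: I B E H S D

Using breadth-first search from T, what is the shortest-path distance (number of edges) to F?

Level 0: T
Level 1: B, D, E, H, I, S
Level 2: C, F, J, L, M, N, O, P, Q
Level 3: A, G, K, R
F first appears at level 2.

2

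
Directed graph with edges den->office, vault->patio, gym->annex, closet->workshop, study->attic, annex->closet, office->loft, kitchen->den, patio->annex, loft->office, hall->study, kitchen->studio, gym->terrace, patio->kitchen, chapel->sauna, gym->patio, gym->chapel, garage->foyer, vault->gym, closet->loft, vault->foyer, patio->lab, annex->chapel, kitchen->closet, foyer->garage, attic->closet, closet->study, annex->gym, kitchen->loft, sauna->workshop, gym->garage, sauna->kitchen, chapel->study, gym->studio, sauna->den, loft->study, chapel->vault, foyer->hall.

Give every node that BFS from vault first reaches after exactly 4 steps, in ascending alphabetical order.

Level 0: vault
Level 1: foyer, gym, patio
Level 2: annex, chapel, garage, hall, kitchen, lab, studio, terrace
Level 3: closet, den, loft, sauna, study
Level 4: attic, office, workshop

attic, office, workshop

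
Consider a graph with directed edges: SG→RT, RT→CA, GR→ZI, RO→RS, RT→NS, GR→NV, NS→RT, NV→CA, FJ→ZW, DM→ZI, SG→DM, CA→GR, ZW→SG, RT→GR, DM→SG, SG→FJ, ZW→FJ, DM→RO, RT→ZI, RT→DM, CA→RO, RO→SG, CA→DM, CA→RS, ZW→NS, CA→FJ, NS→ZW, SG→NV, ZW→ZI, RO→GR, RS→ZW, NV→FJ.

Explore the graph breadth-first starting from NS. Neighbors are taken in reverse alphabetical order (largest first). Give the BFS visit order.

NS ZW RT ZI SG FJ GR DM CA NV RO RS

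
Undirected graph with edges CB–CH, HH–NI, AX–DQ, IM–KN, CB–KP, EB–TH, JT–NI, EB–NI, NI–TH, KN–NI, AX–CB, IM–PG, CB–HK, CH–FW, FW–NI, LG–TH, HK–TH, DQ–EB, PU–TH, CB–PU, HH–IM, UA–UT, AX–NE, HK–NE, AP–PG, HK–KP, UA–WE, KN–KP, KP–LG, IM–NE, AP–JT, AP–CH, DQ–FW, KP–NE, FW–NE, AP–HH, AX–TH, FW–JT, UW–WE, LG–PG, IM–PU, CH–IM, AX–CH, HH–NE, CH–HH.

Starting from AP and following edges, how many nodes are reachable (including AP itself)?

19

BFS from AP visits: AP, PG, JT, HH, CH, LG, IM, NI, FW, NE, CB, AX, TH, KP, PU, KN, EB, DQ, HK
Reachable nodes: 19 of 23 total.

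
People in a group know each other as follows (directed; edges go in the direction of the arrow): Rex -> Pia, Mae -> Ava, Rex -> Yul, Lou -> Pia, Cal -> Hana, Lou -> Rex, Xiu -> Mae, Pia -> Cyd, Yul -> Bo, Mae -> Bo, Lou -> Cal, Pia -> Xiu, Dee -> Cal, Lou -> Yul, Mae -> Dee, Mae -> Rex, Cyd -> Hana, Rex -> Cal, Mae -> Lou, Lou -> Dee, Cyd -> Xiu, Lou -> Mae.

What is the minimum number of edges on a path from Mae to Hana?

Level 0: Mae
Level 1: Ava, Bo, Dee, Lou, Rex
Level 2: Cal, Pia, Yul
Level 3: Cyd, Hana, Xiu
Hana first appears at level 3.

3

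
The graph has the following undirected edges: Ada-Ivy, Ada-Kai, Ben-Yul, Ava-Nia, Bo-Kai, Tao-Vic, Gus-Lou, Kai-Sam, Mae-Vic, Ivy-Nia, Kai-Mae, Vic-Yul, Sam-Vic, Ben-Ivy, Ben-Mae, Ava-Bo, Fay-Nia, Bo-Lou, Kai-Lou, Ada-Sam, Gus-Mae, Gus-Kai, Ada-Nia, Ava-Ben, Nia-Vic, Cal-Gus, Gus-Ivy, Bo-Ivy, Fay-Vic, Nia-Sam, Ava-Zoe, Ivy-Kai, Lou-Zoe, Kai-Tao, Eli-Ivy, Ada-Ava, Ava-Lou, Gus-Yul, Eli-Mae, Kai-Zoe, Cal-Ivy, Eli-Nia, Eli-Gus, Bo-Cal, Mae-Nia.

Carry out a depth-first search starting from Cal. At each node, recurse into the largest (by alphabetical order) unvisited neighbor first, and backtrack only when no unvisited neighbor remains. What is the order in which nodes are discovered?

Cal -> Ivy -> Nia -> Vic -> Yul -> Gus -> Mae -> Kai -> Zoe -> Lou -> Bo -> Ava -> Ben -> Ada -> Sam -> Tao -> Eli -> Fay

Visit Cal
Cal → Ivy
Ivy → Nia
Nia → Vic
Vic → Yul
Yul → Gus
Gus → Mae
Mae → Kai
Kai → Zoe
Zoe → Lou
Lou → Bo
Bo → Ava
Ava → Ben
Ava → Ada
Ada → Sam
Kai → Tao
Mae → Eli
Vic → Fay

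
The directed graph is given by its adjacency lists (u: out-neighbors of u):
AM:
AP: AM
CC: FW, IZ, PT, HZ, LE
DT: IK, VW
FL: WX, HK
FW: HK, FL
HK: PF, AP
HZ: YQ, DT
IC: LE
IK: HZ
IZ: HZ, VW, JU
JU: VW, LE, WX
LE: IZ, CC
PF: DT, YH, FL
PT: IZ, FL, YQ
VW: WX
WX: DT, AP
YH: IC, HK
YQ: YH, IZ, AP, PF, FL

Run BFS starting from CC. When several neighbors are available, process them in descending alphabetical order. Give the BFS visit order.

CC, PT, LE, IZ, HZ, FW, YQ, FL, VW, JU, DT, HK, YH, PF, AP, WX, IK, IC, AM

Visit CC; enqueue PT, LE, IZ, HZ, FW → queue [PT, LE, IZ, HZ, FW]
Visit PT; enqueue YQ, FL → queue [LE, IZ, HZ, FW, YQ, FL]
Visit LE → queue [IZ, HZ, FW, YQ, FL]
Visit IZ; enqueue VW, JU → queue [HZ, FW, YQ, FL, VW, JU]
Visit HZ; enqueue DT → queue [FW, YQ, FL, VW, JU, DT]
Visit FW; enqueue HK → queue [YQ, FL, VW, JU, DT, HK]
Visit YQ; enqueue YH, PF, AP → queue [FL, VW, JU, DT, HK, YH, PF, AP]
Visit FL; enqueue WX → queue [VW, JU, DT, HK, YH, PF, AP, WX]
Visit VW → queue [JU, DT, HK, YH, PF, AP, WX]
Visit JU → queue [DT, HK, YH, PF, AP, WX]
Visit DT; enqueue IK → queue [HK, YH, PF, AP, WX, IK]
Visit HK → queue [YH, PF, AP, WX, IK]
Visit YH; enqueue IC → queue [PF, AP, WX, IK, IC]
Visit PF → queue [AP, WX, IK, IC]
Visit AP; enqueue AM → queue [WX, IK, IC, AM]
Visit WX → queue [IK, IC, AM]
Visit IK → queue [IC, AM]
Visit IC → queue [AM]
Visit AM → queue []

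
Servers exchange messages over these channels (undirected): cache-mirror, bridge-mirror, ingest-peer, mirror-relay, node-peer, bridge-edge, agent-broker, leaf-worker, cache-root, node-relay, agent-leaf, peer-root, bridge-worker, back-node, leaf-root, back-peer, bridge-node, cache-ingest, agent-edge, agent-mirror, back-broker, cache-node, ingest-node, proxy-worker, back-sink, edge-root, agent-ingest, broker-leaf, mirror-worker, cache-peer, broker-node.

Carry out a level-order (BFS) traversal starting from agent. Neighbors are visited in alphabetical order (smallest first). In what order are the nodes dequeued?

agent → broker → edge → ingest → leaf → mirror → back → node → bridge → root → cache → peer → worker → relay → sink → proxy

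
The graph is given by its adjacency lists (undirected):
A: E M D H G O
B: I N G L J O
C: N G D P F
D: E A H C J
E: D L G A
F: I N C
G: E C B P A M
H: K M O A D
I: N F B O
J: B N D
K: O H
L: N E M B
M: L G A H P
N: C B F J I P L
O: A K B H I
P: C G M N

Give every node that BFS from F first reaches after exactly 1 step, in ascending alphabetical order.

Level 0: F
Level 1: C, I, N
Level 2: B, D, G, J, L, O, P
Level 3: A, E, H, K, M

C, I, N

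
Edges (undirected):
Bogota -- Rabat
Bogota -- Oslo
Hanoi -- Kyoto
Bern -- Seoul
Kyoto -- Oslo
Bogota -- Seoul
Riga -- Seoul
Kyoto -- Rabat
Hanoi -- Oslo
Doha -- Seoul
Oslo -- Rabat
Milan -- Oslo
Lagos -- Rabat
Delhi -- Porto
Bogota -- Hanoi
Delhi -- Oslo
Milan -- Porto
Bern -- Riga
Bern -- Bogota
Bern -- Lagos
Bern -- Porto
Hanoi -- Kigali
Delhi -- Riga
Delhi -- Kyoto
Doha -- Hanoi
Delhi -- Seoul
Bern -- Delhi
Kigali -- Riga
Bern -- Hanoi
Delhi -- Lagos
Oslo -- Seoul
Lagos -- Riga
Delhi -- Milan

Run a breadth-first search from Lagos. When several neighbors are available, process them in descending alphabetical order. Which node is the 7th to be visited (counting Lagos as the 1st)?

Visit Lagos; enqueue Riga, Rabat, Delhi, Bern → queue [Riga, Rabat, Delhi, Bern]
Visit Riga; enqueue Seoul, Kigali → queue [Rabat, Delhi, Bern, Seoul, Kigali]
Visit Rabat; enqueue Oslo, Kyoto, Bogota → queue [Delhi, Bern, Seoul, Kigali, Oslo, Kyoto, Bogota]
Visit Delhi; enqueue Porto, Milan → queue [Bern, Seoul, Kigali, Oslo, Kyoto, Bogota, Porto, Milan]
Visit Bern; enqueue Hanoi → queue [Seoul, Kigali, Oslo, Kyoto, Bogota, Porto, Milan, Hanoi]
Visit Seoul; enqueue Doha → queue [Kigali, Oslo, Kyoto, Bogota, Porto, Milan, Hanoi, Doha]
Visit Kigali → queue [Oslo, Kyoto, Bogota, Porto, Milan, Hanoi, Doha]
Visit Oslo → queue [Kyoto, Bogota, Porto, Milan, Hanoi, Doha]
Visit Kyoto → queue [Bogota, Porto, Milan, Hanoi, Doha]
Visit Bogota → queue [Porto, Milan, Hanoi, Doha]
Visit Porto → queue [Milan, Hanoi, Doha]
Visit Milan → queue [Hanoi, Doha]
Visit Hanoi → queue [Doha]
Visit Doha → queue []

Visit order: Lagos, Riga, Rabat, Delhi, Bern, Seoul, Kigali, Oslo, Kyoto, Bogota, Porto, Milan, Hanoi, Doha

Kigali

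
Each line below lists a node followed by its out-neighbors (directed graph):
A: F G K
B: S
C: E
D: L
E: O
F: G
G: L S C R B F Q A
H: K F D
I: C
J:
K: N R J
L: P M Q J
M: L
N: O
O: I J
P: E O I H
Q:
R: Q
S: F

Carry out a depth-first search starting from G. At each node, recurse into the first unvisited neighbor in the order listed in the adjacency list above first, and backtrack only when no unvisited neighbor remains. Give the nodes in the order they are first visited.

G L P E O I C J H K N R Q F D M S B A

Visit G
G → L
L → P
P → E
E → O
O → I
I → C
O → J
P → H
H → K
K → N
K → R
R → Q
H → F
H → D
L → M
G → S
G → B
G → A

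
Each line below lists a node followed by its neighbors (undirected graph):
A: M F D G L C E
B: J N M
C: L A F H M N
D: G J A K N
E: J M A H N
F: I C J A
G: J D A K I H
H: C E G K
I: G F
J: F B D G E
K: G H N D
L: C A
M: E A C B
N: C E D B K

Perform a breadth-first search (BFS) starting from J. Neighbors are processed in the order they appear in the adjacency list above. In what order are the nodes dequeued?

J F B D G E I C A N M K H L

Visit J; enqueue F, B, D, G, E → queue [F, B, D, G, E]
Visit F; enqueue I, C, A → queue [B, D, G, E, I, C, A]
Visit B; enqueue N, M → queue [D, G, E, I, C, A, N, M]
Visit D; enqueue K → queue [G, E, I, C, A, N, M, K]
Visit G; enqueue H → queue [E, I, C, A, N, M, K, H]
Visit E → queue [I, C, A, N, M, K, H]
Visit I → queue [C, A, N, M, K, H]
Visit C; enqueue L → queue [A, N, M, K, H, L]
Visit A → queue [N, M, K, H, L]
Visit N → queue [M, K, H, L]
Visit M → queue [K, H, L]
Visit K → queue [H, L]
Visit H → queue [L]
Visit L → queue []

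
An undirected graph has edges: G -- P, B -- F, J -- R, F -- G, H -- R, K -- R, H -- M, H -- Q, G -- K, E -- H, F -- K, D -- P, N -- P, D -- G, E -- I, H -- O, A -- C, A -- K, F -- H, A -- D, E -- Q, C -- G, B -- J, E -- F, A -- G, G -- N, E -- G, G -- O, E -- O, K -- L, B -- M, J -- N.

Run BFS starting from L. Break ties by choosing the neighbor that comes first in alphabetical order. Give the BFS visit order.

L → K → A → F → G → R → C → D → B → E → H → N → O → P → J → M → I → Q

Visit L; enqueue K → queue [K]
Visit K; enqueue A, F, G, R → queue [A, F, G, R]
Visit A; enqueue C, D → queue [F, G, R, C, D]
Visit F; enqueue B, E, H → queue [G, R, C, D, B, E, H]
Visit G; enqueue N, O, P → queue [R, C, D, B, E, H, N, O, P]
Visit R; enqueue J → queue [C, D, B, E, H, N, O, P, J]
Visit C → queue [D, B, E, H, N, O, P, J]
Visit D → queue [B, E, H, N, O, P, J]
Visit B; enqueue M → queue [E, H, N, O, P, J, M]
Visit E; enqueue I, Q → queue [H, N, O, P, J, M, I, Q]
Visit H → queue [N, O, P, J, M, I, Q]
Visit N → queue [O, P, J, M, I, Q]
Visit O → queue [P, J, M, I, Q]
Visit P → queue [J, M, I, Q]
Visit J → queue [M, I, Q]
Visit M → queue [I, Q]
Visit I → queue [Q]
Visit Q → queue []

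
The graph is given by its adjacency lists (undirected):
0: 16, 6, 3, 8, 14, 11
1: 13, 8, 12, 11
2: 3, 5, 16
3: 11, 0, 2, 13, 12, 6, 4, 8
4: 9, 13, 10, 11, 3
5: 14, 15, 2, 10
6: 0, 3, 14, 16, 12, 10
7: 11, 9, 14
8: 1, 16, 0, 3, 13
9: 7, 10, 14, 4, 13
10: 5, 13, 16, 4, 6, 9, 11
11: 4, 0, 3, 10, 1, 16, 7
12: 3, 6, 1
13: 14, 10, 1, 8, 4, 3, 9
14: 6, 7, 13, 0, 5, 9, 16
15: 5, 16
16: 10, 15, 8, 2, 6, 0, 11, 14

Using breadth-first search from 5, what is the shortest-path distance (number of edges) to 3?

Level 0: 5
Level 1: 2, 10, 14, 15
Level 2: 0, 3, 4, 6, 7, 9, 11, 13, 16
Level 3: 1, 8, 12
3 first appears at level 2.

2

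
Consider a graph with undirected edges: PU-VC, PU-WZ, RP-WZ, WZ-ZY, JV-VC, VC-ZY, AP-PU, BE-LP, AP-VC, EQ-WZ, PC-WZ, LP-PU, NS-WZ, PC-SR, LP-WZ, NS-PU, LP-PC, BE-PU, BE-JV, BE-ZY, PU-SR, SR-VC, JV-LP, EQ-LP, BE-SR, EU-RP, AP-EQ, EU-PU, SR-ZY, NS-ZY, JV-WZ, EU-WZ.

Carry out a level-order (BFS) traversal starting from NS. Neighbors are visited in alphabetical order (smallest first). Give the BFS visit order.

NS PU WZ ZY AP BE EU LP SR VC EQ JV PC RP

Visit NS; enqueue PU, WZ, ZY → queue [PU, WZ, ZY]
Visit PU; enqueue AP, BE, EU, LP, SR, VC → queue [WZ, ZY, AP, BE, EU, LP, SR, VC]
Visit WZ; enqueue EQ, JV, PC, RP → queue [ZY, AP, BE, EU, LP, SR, VC, EQ, JV, PC, RP]
Visit ZY → queue [AP, BE, EU, LP, SR, VC, EQ, JV, PC, RP]
Visit AP → queue [BE, EU, LP, SR, VC, EQ, JV, PC, RP]
Visit BE → queue [EU, LP, SR, VC, EQ, JV, PC, RP]
Visit EU → queue [LP, SR, VC, EQ, JV, PC, RP]
Visit LP → queue [SR, VC, EQ, JV, PC, RP]
Visit SR → queue [VC, EQ, JV, PC, RP]
Visit VC → queue [EQ, JV, PC, RP]
Visit EQ → queue [JV, PC, RP]
Visit JV → queue [PC, RP]
Visit PC → queue [RP]
Visit RP → queue []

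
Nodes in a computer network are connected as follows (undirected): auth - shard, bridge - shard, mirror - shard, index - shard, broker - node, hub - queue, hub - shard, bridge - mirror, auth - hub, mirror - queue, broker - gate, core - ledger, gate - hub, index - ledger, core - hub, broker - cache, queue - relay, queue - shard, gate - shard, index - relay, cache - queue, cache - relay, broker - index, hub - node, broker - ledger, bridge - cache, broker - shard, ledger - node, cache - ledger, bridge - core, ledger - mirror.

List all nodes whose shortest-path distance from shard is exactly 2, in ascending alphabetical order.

Level 0: shard
Level 1: auth, bridge, broker, gate, hub, index, mirror, queue
Level 2: cache, core, ledger, node, relay

cache, core, ledger, node, relay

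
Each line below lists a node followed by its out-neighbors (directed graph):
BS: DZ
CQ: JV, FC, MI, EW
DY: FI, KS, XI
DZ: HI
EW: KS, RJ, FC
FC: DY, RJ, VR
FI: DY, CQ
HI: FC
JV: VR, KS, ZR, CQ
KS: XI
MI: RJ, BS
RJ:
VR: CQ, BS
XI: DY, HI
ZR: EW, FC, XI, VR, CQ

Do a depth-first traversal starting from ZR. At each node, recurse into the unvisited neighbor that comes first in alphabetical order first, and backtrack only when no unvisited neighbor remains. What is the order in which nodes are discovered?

ZR, CQ, EW, FC, DY, FI, KS, XI, HI, RJ, VR, BS, DZ, JV, MI

Visit ZR
ZR → CQ
CQ → EW
EW → FC
FC → DY
DY → FI
DY → KS
KS → XI
XI → HI
FC → RJ
FC → VR
VR → BS
BS → DZ
CQ → JV
CQ → MI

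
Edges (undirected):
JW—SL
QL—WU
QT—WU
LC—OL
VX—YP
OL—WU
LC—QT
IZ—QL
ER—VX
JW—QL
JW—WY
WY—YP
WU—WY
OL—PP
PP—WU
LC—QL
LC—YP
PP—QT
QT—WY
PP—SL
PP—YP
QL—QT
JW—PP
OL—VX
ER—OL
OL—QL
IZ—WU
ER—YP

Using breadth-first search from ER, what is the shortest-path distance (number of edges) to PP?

2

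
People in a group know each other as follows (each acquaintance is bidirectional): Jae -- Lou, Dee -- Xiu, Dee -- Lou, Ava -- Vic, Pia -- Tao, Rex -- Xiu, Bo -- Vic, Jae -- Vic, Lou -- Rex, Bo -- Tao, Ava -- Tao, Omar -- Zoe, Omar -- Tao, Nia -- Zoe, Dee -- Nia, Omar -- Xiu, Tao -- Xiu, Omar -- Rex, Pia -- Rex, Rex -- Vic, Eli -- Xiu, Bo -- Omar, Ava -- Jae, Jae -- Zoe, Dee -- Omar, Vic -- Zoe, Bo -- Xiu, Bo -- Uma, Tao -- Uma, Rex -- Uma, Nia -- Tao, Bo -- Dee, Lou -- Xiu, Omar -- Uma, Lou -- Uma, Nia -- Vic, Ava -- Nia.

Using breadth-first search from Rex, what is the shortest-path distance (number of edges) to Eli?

2

Level 0: Rex
Level 1: Lou, Omar, Pia, Uma, Vic, Xiu
Level 2: Ava, Bo, Dee, Eli, Jae, Nia, Tao, Zoe
Eli first appears at level 2.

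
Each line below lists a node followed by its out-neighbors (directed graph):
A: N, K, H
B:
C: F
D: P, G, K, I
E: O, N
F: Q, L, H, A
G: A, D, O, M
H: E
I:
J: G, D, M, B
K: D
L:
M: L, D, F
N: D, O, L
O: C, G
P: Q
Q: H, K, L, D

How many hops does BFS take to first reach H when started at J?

3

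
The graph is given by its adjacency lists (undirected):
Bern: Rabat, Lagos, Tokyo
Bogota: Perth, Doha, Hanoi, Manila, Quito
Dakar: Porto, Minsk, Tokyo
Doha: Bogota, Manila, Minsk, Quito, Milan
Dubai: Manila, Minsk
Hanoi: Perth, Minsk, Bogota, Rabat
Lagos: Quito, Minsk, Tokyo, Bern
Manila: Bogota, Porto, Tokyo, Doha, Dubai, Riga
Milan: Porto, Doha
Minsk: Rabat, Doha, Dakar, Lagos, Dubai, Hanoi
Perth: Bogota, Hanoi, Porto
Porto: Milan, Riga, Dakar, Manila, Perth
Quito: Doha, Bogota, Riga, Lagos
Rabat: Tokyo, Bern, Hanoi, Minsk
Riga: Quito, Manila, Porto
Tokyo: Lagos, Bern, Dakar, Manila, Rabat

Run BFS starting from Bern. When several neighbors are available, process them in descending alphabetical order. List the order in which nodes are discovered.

Bern → Tokyo → Rabat → Lagos → Manila → Dakar → Minsk → Hanoi → Quito → Riga → Porto → Dubai → Doha → Bogota → Perth → Milan

Visit Bern; enqueue Tokyo, Rabat, Lagos → queue [Tokyo, Rabat, Lagos]
Visit Tokyo; enqueue Manila, Dakar → queue [Rabat, Lagos, Manila, Dakar]
Visit Rabat; enqueue Minsk, Hanoi → queue [Lagos, Manila, Dakar, Minsk, Hanoi]
Visit Lagos; enqueue Quito → queue [Manila, Dakar, Minsk, Hanoi, Quito]
Visit Manila; enqueue Riga, Porto, Dubai, Doha, Bogota → queue [Dakar, Minsk, Hanoi, Quito, Riga, Porto, Dubai, Doha, Bogota]
Visit Dakar → queue [Minsk, Hanoi, Quito, Riga, Porto, Dubai, Doha, Bogota]
Visit Minsk → queue [Hanoi, Quito, Riga, Porto, Dubai, Doha, Bogota]
Visit Hanoi; enqueue Perth → queue [Quito, Riga, Porto, Dubai, Doha, Bogota, Perth]
Visit Quito → queue [Riga, Porto, Dubai, Doha, Bogota, Perth]
Visit Riga → queue [Porto, Dubai, Doha, Bogota, Perth]
Visit Porto; enqueue Milan → queue [Dubai, Doha, Bogota, Perth, Milan]
Visit Dubai → queue [Doha, Bogota, Perth, Milan]
Visit Doha → queue [Bogota, Perth, Milan]
Visit Bogota → queue [Perth, Milan]
Visit Perth → queue [Milan]
Visit Milan → queue []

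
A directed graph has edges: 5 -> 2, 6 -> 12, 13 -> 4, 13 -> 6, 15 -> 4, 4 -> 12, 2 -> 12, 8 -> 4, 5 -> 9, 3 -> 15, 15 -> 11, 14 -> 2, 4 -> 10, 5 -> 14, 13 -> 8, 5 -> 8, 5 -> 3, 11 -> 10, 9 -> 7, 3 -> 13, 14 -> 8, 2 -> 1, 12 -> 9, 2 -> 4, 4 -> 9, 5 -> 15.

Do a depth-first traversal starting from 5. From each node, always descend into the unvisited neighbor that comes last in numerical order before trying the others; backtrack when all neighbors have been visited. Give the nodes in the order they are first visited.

Visit 5
5 → 15
15 → 11
11 → 10
15 → 4
4 → 12
12 → 9
9 → 7
5 → 14
14 → 8
14 → 2
2 → 1
5 → 3
3 → 13
13 → 6

5 15 11 10 4 12 9 7 14 8 2 1 3 13 6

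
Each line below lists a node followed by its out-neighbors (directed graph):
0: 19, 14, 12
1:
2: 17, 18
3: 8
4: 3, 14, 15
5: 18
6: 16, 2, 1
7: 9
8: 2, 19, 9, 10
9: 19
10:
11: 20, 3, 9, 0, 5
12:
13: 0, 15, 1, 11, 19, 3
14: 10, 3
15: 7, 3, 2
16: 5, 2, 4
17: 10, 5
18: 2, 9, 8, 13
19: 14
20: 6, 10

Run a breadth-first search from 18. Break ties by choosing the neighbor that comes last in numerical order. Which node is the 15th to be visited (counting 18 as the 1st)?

7

Visit 18; enqueue 13, 9, 8, 2 → queue [13, 9, 8, 2]
Visit 13; enqueue 19, 15, 11, 3, 1, 0 → queue [9, 8, 2, 19, 15, 11, 3, 1, 0]
Visit 9 → queue [8, 2, 19, 15, 11, 3, 1, 0]
Visit 8; enqueue 10 → queue [2, 19, 15, 11, 3, 1, 0, 10]
Visit 2; enqueue 17 → queue [19, 15, 11, 3, 1, 0, 10, 17]
Visit 19; enqueue 14 → queue [15, 11, 3, 1, 0, 10, 17, 14]
Visit 15; enqueue 7 → queue [11, 3, 1, 0, 10, 17, 14, 7]
Visit 11; enqueue 20, 5 → queue [3, 1, 0, 10, 17, 14, 7, 20, 5]
Visit 3 → queue [1, 0, 10, 17, 14, 7, 20, 5]
Visit 1 → queue [0, 10, 17, 14, 7, 20, 5]
Visit 0; enqueue 12 → queue [10, 17, 14, 7, 20, 5, 12]
Visit 10 → queue [17, 14, 7, 20, 5, 12]
Visit 17 → queue [14, 7, 20, 5, 12]
Visit 14 → queue [7, 20, 5, 12]
Visit 7 → queue [20, 5, 12]
Visit 20; enqueue 6 → queue [5, 12, 6]
Visit 5 → queue [12, 6]
Visit 12 → queue [6]
Visit 6; enqueue 16 → queue [16]
Visit 16; enqueue 4 → queue [4]
Visit 4 → queue []

Visit order: 18, 13, 9, 8, 2, 19, 15, 11, 3, 1, 0, 10, 17, 14, 7, 20, 5, 12, 6, 16, 4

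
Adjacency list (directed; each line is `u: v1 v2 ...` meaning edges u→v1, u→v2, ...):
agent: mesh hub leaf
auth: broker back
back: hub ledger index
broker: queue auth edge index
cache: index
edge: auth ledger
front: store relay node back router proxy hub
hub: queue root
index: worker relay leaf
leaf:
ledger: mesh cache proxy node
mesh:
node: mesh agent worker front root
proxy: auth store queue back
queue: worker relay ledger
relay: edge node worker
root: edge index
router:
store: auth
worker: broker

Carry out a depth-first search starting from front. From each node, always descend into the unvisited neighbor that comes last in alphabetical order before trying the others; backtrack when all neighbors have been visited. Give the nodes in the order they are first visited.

Visit front
front → store
store → auth
auth → broker
broker → queue
queue → worker
queue → relay
relay → node
node → root
root → index
index → leaf
root → edge
edge → ledger
ledger → proxy
proxy → back
back → hub
ledger → mesh
ledger → cache
node → agent
front → router

front store auth broker queue worker relay node root index leaf edge ledger proxy back hub mesh cache agent router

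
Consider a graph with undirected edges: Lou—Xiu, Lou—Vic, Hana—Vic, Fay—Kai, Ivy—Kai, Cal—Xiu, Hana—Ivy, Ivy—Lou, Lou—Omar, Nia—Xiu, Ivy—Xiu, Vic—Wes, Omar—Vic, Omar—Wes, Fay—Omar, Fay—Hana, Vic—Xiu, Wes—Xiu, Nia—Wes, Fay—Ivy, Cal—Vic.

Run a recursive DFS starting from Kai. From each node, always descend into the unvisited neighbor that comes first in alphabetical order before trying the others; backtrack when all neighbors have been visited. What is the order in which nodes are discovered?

Kai -> Fay -> Hana -> Ivy -> Lou -> Omar -> Vic -> Cal -> Xiu -> Nia -> Wes

Visit Kai
Kai → Fay
Fay → Hana
Hana → Ivy
Ivy → Lou
Lou → Omar
Omar → Vic
Vic → Cal
Cal → Xiu
Xiu → Nia
Nia → Wes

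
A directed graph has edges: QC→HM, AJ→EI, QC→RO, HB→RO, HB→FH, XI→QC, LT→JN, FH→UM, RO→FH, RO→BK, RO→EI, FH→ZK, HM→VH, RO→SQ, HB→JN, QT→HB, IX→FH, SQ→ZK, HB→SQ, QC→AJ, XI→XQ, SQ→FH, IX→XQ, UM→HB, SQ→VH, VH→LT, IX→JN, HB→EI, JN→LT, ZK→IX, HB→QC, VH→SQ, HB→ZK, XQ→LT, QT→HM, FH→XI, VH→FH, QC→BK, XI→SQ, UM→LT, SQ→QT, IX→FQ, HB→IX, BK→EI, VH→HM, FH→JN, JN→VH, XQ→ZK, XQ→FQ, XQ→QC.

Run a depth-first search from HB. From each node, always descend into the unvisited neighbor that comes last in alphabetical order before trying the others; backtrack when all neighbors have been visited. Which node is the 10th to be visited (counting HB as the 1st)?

JN

Visit HB
HB → ZK
ZK → IX
IX → XQ
XQ → QC
QC → RO
RO → SQ
SQ → VH
VH → LT
LT → JN
VH → HM
VH → FH
FH → XI
FH → UM
SQ → QT
RO → EI
RO → BK
QC → AJ
XQ → FQ

Visit order: HB, ZK, IX, XQ, QC, RO, SQ, VH, LT, JN, HM, FH, XI, UM, QT, EI, BK, AJ, FQ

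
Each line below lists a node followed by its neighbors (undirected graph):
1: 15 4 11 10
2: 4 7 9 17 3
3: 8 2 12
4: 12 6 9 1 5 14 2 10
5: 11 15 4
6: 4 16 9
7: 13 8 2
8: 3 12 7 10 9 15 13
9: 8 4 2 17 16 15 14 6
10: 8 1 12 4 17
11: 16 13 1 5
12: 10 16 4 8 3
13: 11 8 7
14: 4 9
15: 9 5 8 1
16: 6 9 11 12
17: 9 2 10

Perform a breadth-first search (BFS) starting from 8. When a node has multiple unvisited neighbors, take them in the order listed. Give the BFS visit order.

Visit 8; enqueue 3, 12, 7, 10, 9, 15, 13 → queue [3, 12, 7, 10, 9, 15, 13]
Visit 3; enqueue 2 → queue [12, 7, 10, 9, 15, 13, 2]
Visit 12; enqueue 16, 4 → queue [7, 10, 9, 15, 13, 2, 16, 4]
Visit 7 → queue [10, 9, 15, 13, 2, 16, 4]
Visit 10; enqueue 1, 17 → queue [9, 15, 13, 2, 16, 4, 1, 17]
Visit 9; enqueue 14, 6 → queue [15, 13, 2, 16, 4, 1, 17, 14, 6]
Visit 15; enqueue 5 → queue [13, 2, 16, 4, 1, 17, 14, 6, 5]
Visit 13; enqueue 11 → queue [2, 16, 4, 1, 17, 14, 6, 5, 11]
Visit 2 → queue [16, 4, 1, 17, 14, 6, 5, 11]
Visit 16 → queue [4, 1, 17, 14, 6, 5, 11]
Visit 4 → queue [1, 17, 14, 6, 5, 11]
Visit 1 → queue [17, 14, 6, 5, 11]
Visit 17 → queue [14, 6, 5, 11]
Visit 14 → queue [6, 5, 11]
Visit 6 → queue [5, 11]
Visit 5 → queue [11]
Visit 11 → queue []

8 3 12 7 10 9 15 13 2 16 4 1 17 14 6 5 11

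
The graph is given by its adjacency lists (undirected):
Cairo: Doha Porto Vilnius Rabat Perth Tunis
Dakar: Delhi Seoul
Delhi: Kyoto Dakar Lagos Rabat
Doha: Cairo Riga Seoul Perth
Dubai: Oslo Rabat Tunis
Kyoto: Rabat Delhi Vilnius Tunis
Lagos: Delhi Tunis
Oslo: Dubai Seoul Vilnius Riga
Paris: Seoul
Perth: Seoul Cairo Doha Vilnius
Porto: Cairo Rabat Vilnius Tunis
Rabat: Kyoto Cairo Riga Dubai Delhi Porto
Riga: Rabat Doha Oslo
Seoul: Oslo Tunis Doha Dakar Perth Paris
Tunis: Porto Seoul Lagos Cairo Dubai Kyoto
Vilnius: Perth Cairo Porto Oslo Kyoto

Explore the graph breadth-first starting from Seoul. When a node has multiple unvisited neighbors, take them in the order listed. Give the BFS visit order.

Seoul, Oslo, Tunis, Doha, Dakar, Perth, Paris, Dubai, Vilnius, Riga, Porto, Lagos, Cairo, Kyoto, Delhi, Rabat

Visit Seoul; enqueue Oslo, Tunis, Doha, Dakar, Perth, Paris → queue [Oslo, Tunis, Doha, Dakar, Perth, Paris]
Visit Oslo; enqueue Dubai, Vilnius, Riga → queue [Tunis, Doha, Dakar, Perth, Paris, Dubai, Vilnius, Riga]
Visit Tunis; enqueue Porto, Lagos, Cairo, Kyoto → queue [Doha, Dakar, Perth, Paris, Dubai, Vilnius, Riga, Porto, Lagos, Cairo, Kyoto]
Visit Doha → queue [Dakar, Perth, Paris, Dubai, Vilnius, Riga, Porto, Lagos, Cairo, Kyoto]
Visit Dakar; enqueue Delhi → queue [Perth, Paris, Dubai, Vilnius, Riga, Porto, Lagos, Cairo, Kyoto, Delhi]
Visit Perth → queue [Paris, Dubai, Vilnius, Riga, Porto, Lagos, Cairo, Kyoto, Delhi]
Visit Paris → queue [Dubai, Vilnius, Riga, Porto, Lagos, Cairo, Kyoto, Delhi]
Visit Dubai; enqueue Rabat → queue [Vilnius, Riga, Porto, Lagos, Cairo, Kyoto, Delhi, Rabat]
Visit Vilnius → queue [Riga, Porto, Lagos, Cairo, Kyoto, Delhi, Rabat]
Visit Riga → queue [Porto, Lagos, Cairo, Kyoto, Delhi, Rabat]
Visit Porto → queue [Lagos, Cairo, Kyoto, Delhi, Rabat]
Visit Lagos → queue [Cairo, Kyoto, Delhi, Rabat]
Visit Cairo → queue [Kyoto, Delhi, Rabat]
Visit Kyoto → queue [Delhi, Rabat]
Visit Delhi → queue [Rabat]
Visit Rabat → queue []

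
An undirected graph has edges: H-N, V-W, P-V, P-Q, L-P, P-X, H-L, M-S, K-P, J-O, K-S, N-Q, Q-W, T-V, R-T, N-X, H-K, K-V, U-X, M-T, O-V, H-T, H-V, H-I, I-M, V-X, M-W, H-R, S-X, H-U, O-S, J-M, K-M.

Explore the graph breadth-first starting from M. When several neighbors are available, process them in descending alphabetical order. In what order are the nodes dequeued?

Visit M; enqueue W, T, S, K, J, I → queue [W, T, S, K, J, I]
Visit W; enqueue V, Q → queue [T, S, K, J, I, V, Q]
Visit T; enqueue R, H → queue [S, K, J, I, V, Q, R, H]
Visit S; enqueue X, O → queue [K, J, I, V, Q, R, H, X, O]
Visit K; enqueue P → queue [J, I, V, Q, R, H, X, O, P]
Visit J → queue [I, V, Q, R, H, X, O, P]
Visit I → queue [V, Q, R, H, X, O, P]
Visit V → queue [Q, R, H, X, O, P]
Visit Q; enqueue N → queue [R, H, X, O, P, N]
Visit R → queue [H, X, O, P, N]
Visit H; enqueue U, L → queue [X, O, P, N, U, L]
Visit X → queue [O, P, N, U, L]
Visit O → queue [P, N, U, L]
Visit P → queue [N, U, L]
Visit N → queue [U, L]
Visit U → queue [L]
Visit L → queue []

M, W, T, S, K, J, I, V, Q, R, H, X, O, P, N, U, L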